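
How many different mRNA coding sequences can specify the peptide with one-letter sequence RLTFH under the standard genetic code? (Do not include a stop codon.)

576

Arg: 6 codons.
Leu: 6 codons.
Thr: 4 codons.
Phe: 2 codons.
His: 2 codons.
6 × 6 × 4 × 2 × 2 = 576.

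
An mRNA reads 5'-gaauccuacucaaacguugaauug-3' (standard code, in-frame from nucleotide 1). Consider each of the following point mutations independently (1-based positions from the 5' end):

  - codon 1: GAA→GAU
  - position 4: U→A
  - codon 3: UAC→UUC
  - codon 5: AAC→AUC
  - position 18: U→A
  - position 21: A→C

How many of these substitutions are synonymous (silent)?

1

Codon 1: GAA (Glu) → GAU (Asp) — missense.
Codon 2: UCC (Ser) → ACC (Thr) — missense.
Codon 3: UAC (Tyr) → UUC (Phe) — missense.
Codon 5: AAC (Asn) → AUC (Ile) — missense.
Codon 6: GUU (Val) → GUA (Val) — synonymous.
Codon 7: GAA (Glu) → GAC (Asp) — missense.
Synonymous: 1 of 6.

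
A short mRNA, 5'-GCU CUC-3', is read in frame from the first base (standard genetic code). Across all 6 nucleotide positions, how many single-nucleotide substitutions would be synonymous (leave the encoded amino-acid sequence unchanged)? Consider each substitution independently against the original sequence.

Codon 1 (GCU, Ala): 3 synonymous substitutions.
Codon 2 (CUC, Leu): 3 synonymous substitutions.
Total: 3 + 3 = 6.

6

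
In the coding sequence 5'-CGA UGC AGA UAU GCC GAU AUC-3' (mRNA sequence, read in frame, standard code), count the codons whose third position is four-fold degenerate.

Codon 1 CGA (Arg): third position 4-fold.
Codon 2 UGC (Cys): third position 2-fold.
Codon 3 AGA (Arg): third position 2-fold.
Codon 4 UAU (Tyr): third position 2-fold.
Codon 5 GCC (Ala): third position 4-fold.
Codon 6 GAU (Asp): third position 2-fold.
Codon 7 AUC (Ile): third position 3-fold.
Four-fold degenerate third positions: 2.

2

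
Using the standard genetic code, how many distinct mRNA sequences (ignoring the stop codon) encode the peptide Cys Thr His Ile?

Cys: 2 codons.
Thr: 4 codons.
His: 2 codons.
Ile: 3 codons.
2 × 4 × 2 × 3 = 48.

48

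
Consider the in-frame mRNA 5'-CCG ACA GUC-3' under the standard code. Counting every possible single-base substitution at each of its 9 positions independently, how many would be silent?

9

Codon 1 (CCG, Pro): 3 synonymous substitutions.
Codon 2 (ACA, Thr): 3 synonymous substitutions.
Codon 3 (GUC, Val): 3 synonymous substitutions.
Total: 3 + 3 + 3 = 9.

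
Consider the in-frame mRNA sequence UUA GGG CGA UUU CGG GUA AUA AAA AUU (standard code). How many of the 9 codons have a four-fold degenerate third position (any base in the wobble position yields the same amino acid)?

4

Codon 1 UUA (Leu): third position 2-fold.
Codon 2 GGG (Gly): third position 4-fold.
Codon 3 CGA (Arg): third position 4-fold.
Codon 4 UUU (Phe): third position 2-fold.
Codon 5 CGG (Arg): third position 4-fold.
Codon 6 GUA (Val): third position 4-fold.
Codon 7 AUA (Ile): third position 3-fold.
Codon 8 AAA (Lys): third position 2-fold.
Codon 9 AUU (Ile): third position 3-fold.
Four-fold degenerate third positions: 4.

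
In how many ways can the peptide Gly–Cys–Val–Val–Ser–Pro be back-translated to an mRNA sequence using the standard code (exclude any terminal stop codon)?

3072

Gly: 4 codons.
Cys: 2 codons.
Val: 4 codons.
Val: 4 codons.
Ser: 6 codons.
Pro: 4 codons.
4 × 2 × 4 × 4 × 6 × 4 = 3072.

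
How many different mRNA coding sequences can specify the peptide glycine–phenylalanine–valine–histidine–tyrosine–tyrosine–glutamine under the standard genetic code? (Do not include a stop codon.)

512

Gly: 4 codons.
Phe: 2 codons.
Val: 4 codons.
His: 2 codons.
Tyr: 2 codons.
Tyr: 2 codons.
Gln: 2 codons.
4 × 2 × 4 × 2 × 2 × 2 × 2 = 512.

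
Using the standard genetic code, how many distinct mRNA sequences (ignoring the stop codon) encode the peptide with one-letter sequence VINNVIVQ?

4608

Val: 4 codons.
Ile: 3 codons.
Asn: 2 codons.
Asn: 2 codons.
Val: 4 codons.
Ile: 3 codons.
Val: 4 codons.
Gln: 2 codons.
4 × 3 × 2 × 2 × 4 × 3 × 4 × 2 = 4608.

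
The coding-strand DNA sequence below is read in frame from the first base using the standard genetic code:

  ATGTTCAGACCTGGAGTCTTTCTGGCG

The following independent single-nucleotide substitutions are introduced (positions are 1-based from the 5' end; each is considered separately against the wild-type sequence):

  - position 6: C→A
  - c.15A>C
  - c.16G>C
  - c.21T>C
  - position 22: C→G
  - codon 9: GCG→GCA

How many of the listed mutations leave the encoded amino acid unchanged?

3

Codon 2: TTC (Phe) → TTA (Leu) — missense.
Codon 5: GGA (Gly) → GGC (Gly) — synonymous.
Codon 6: GTC (Val) → CTC (Leu) — missense.
Codon 7: TTT (Phe) → TTC (Phe) — synonymous.
Codon 8: CTG (Leu) → GTG (Val) — missense.
Codon 9: GCG (Ala) → GCA (Ala) — synonymous.
Synonymous: 3 of 6.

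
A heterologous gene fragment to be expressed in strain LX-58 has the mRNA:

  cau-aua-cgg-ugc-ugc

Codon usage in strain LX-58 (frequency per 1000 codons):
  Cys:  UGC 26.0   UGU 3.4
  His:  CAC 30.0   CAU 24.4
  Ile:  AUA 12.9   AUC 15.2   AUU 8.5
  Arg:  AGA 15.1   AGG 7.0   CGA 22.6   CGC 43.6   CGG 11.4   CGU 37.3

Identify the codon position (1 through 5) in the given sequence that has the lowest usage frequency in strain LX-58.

Codon 1 CAU (His): 24.4 per 1000.
Codon 2 AUA (Ile): 12.9 per 1000.
Codon 3 CGG (Arg): 11.4 per 1000.
Codon 4 UGC (Cys): 26.0 per 1000.
Codon 5 UGC (Cys): 26.0 per 1000.
Lowest frequency is 11.4 at codon 3.

3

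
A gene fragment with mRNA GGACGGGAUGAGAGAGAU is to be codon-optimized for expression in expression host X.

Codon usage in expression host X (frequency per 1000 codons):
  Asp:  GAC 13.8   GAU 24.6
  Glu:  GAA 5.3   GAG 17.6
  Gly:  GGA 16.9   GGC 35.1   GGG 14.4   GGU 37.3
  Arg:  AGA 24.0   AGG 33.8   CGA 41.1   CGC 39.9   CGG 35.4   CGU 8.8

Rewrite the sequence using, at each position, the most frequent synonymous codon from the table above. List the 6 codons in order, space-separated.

GGU CGA GAU GAG CGA GAU

Codon 1 (Gly): best is GGU at 37.3.
Codon 2 (Arg): best is CGA at 41.1.
Codon 3 (Asp): best is GAU at 24.6.
Codon 4 (Glu): best is GAG at 17.6.
Codon 5 (Arg): best is CGA at 41.1.
Codon 6 (Asp): best is GAU at 24.6.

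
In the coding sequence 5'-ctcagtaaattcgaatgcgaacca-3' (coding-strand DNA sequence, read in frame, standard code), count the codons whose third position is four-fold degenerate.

Codon 1 CTC (Leu): third position 4-fold.
Codon 2 AGT (Ser): third position 2-fold.
Codon 3 AAA (Lys): third position 2-fold.
Codon 4 TTC (Phe): third position 2-fold.
Codon 5 GAA (Glu): third position 2-fold.
Codon 6 TGC (Cys): third position 2-fold.
Codon 7 GAA (Glu): third position 2-fold.
Codon 8 CCA (Pro): third position 4-fold.
Four-fold degenerate third positions: 2.

2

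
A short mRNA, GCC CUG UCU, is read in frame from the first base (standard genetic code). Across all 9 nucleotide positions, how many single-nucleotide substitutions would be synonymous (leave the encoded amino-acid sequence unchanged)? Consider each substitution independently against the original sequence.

Codon 1 (GCC, Ala): 3 synonymous substitutions.
Codon 2 (CUG, Leu): 4 synonymous substitutions.
Codon 3 (UCU, Ser): 3 synonymous substitutions.
Total: 3 + 4 + 3 = 10.

10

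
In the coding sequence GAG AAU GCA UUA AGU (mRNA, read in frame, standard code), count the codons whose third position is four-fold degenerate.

1

Codon 1 GAG (Glu): third position 2-fold.
Codon 2 AAU (Asn): third position 2-fold.
Codon 3 GCA (Ala): third position 4-fold.
Codon 4 UUA (Leu): third position 2-fold.
Codon 5 AGU (Ser): third position 2-fold.
Four-fold degenerate third positions: 1.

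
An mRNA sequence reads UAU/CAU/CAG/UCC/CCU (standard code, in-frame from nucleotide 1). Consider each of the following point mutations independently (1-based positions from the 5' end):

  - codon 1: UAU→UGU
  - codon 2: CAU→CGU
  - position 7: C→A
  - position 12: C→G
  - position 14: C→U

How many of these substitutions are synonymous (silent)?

1

Codon 1: UAU (Tyr) → UGU (Cys) — missense.
Codon 2: CAU (His) → CGU (Arg) — missense.
Codon 3: CAG (Gln) → AAG (Lys) — missense.
Codon 4: UCC (Ser) → UCG (Ser) — synonymous.
Codon 5: CCU (Pro) → CUU (Leu) — missense.
Synonymous: 1 of 5.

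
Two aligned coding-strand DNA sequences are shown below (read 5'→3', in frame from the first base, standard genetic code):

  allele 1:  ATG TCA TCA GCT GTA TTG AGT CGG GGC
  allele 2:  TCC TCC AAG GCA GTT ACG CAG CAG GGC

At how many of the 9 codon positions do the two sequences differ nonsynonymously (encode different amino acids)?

5

Codon 1: ATG Met / TCC Ser — nonsynonymous.
Codon 2: TCA Ser / TCC Ser — synonymous.
Codon 3: TCA Ser / AAG Lys — nonsynonymous.
Codon 4: GCT Ala / GCA Ala — synonymous.
Codon 5: GTA Val / GTT Val — synonymous.
Codon 6: TTG Leu / ACG Thr — nonsynonymous.
Codon 7: AGT Ser / CAG Gln — nonsynonymous.
Codon 8: CGG Arg / CAG Gln — nonsynonymous.
Codon 9: GGC Gly / GGC Gly — identical.
Nonsynonymous differences: 5.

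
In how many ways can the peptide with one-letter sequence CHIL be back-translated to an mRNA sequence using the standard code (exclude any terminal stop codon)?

72

Cys: 2 codons.
His: 2 codons.
Ile: 3 codons.
Leu: 6 codons.
2 × 2 × 3 × 6 = 72.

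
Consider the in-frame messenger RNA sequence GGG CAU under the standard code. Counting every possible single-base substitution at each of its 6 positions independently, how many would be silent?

4

Codon 1 (GGG, Gly): 3 synonymous substitutions.
Codon 2 (CAU, His): 1 synonymous substitution.
Total: 3 + 1 = 4.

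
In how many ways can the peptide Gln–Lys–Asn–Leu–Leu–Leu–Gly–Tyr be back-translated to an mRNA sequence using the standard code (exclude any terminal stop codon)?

13824

Gln: 2 codons.
Lys: 2 codons.
Asn: 2 codons.
Leu: 6 codons.
Leu: 6 codons.
Leu: 6 codons.
Gly: 4 codons.
Tyr: 2 codons.
2 × 2 × 2 × 6 × 6 × 6 × 4 × 2 = 13824.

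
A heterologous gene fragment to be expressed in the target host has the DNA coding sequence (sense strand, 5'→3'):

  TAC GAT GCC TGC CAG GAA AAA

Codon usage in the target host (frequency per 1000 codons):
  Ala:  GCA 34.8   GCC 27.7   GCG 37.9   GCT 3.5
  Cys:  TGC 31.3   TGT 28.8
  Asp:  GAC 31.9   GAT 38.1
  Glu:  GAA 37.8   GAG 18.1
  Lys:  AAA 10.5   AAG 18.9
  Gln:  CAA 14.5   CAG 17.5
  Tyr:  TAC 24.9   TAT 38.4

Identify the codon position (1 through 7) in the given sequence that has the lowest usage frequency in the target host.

Codon 1 TAC (Tyr): 24.9 per 1000.
Codon 2 GAT (Asp): 38.1 per 1000.
Codon 3 GCC (Ala): 27.7 per 1000.
Codon 4 TGC (Cys): 31.3 per 1000.
Codon 5 CAG (Gln): 17.5 per 1000.
Codon 6 GAA (Glu): 37.8 per 1000.
Codon 7 AAA (Lys): 10.5 per 1000.
Lowest frequency is 10.5 at codon 7.

7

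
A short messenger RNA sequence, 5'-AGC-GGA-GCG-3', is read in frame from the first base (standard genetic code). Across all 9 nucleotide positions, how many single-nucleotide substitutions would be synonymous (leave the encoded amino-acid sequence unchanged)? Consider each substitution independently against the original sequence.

Codon 1 (AGC, Ser): 1 synonymous substitution.
Codon 2 (GGA, Gly): 3 synonymous substitutions.
Codon 3 (GCG, Ala): 3 synonymous substitutions.
Total: 1 + 3 + 3 = 7.

7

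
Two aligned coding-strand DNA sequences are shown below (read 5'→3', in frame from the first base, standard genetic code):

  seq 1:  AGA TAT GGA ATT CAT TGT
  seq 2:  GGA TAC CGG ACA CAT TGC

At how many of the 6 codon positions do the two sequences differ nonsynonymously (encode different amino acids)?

Codon 1: AGA Arg / GGA Gly — nonsynonymous.
Codon 2: TAT Tyr / TAC Tyr — synonymous.
Codon 3: GGA Gly / CGG Arg — nonsynonymous.
Codon 4: ATT Ile / ACA Thr — nonsynonymous.
Codon 5: CAT His / CAT His — identical.
Codon 6: TGT Cys / TGC Cys — synonymous.
Nonsynonymous differences: 3.

3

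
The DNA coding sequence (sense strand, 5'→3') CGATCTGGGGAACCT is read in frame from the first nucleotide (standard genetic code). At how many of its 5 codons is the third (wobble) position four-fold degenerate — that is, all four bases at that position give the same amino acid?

Codon 1 CGA (Arg): third position 4-fold.
Codon 2 TCT (Ser): third position 4-fold.
Codon 3 GGG (Gly): third position 4-fold.
Codon 4 GAA (Glu): third position 2-fold.
Codon 5 CCT (Pro): third position 4-fold.
Four-fold degenerate third positions: 4.

4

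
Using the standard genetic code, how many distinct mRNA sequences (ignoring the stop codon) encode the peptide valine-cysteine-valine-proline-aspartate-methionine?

Val: 4 codons.
Cys: 2 codons.
Val: 4 codons.
Pro: 4 codons.
Asp: 2 codons.
Met: 1 codon.
4 × 2 × 4 × 4 × 2 × 1 = 256.

256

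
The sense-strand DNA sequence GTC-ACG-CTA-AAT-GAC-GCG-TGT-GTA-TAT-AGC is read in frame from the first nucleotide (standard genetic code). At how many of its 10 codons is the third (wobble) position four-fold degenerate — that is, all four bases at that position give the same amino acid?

5

Codon 1 GTC (Val): third position 4-fold.
Codon 2 ACG (Thr): third position 4-fold.
Codon 3 CTA (Leu): third position 4-fold.
Codon 4 AAT (Asn): third position 2-fold.
Codon 5 GAC (Asp): third position 2-fold.
Codon 6 GCG (Ala): third position 4-fold.
Codon 7 TGT (Cys): third position 2-fold.
Codon 8 GTA (Val): third position 4-fold.
Codon 9 TAT (Tyr): third position 2-fold.
Codon 10 AGC (Ser): third position 2-fold.
Four-fold degenerate third positions: 5.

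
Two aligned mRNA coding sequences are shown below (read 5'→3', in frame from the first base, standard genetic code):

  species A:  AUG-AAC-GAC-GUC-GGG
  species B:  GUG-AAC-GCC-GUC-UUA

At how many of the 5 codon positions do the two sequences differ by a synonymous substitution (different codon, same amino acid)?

0

Codon 1: AUG Met / GUG Val — nonsynonymous.
Codon 2: AAC Asn / AAC Asn — identical.
Codon 3: GAC Asp / GCC Ala — nonsynonymous.
Codon 4: GUC Val / GUC Val — identical.
Codon 5: GGG Gly / UUA Leu — nonsynonymous.
Synonymous differences: 0.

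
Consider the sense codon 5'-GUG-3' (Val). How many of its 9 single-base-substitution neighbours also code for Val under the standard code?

3

Position 1: none → 0 synonymous.
Position 2: none → 0 synonymous.
Position 3: GUU, GUC, GUA → 3 synonymous.
Total: 0 + 0 + 3 = 3.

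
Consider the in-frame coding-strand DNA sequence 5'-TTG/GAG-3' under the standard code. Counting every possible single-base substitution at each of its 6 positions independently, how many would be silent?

Codon 1 (TTG, Leu): 2 synonymous substitutions.
Codon 2 (GAG, Glu): 1 synonymous substitution.
Total: 2 + 1 = 3.

3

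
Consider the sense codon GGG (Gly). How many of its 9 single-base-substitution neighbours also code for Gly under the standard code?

3

Position 1: none → 0 synonymous.
Position 2: none → 0 synonymous.
Position 3: GGU, GGC, GGA → 3 synonymous.
Total: 0 + 0 + 3 = 3.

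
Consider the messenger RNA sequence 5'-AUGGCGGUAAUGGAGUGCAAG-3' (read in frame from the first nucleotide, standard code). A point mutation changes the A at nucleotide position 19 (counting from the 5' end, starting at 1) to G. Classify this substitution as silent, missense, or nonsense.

Position 19 falls in codon 7: AAG → Lys.
After the substitution the codon is GAG → Glu.
Lys ≠ Glu, so this is a missense mutation.

missense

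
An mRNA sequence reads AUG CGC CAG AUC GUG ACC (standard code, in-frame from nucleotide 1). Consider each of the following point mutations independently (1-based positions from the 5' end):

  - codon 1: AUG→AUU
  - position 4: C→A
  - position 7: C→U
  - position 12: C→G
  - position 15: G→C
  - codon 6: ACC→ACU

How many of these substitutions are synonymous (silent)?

Codon 1: AUG (Met) → AUU (Ile) — missense.
Codon 2: CGC (Arg) → AGC (Ser) — missense.
Codon 3: CAG (Gln) → UAG (Stop) — nonsense.
Codon 4: AUC (Ile) → AUG (Met) — missense.
Codon 5: GUG (Val) → GUC (Val) — synonymous.
Codon 6: ACC (Thr) → ACU (Thr) — synonymous.
Synonymous: 2 of 6.

2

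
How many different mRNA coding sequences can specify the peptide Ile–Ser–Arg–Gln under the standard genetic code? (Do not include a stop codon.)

Ile: 3 codons.
Ser: 6 codons.
Arg: 6 codons.
Gln: 2 codons.
3 × 6 × 6 × 2 = 216.

216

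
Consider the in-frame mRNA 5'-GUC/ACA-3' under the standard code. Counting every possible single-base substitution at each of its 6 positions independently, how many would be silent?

Codon 1 (GUC, Val): 3 synonymous substitutions.
Codon 2 (ACA, Thr): 3 synonymous substitutions.
Total: 3 + 3 = 6.

6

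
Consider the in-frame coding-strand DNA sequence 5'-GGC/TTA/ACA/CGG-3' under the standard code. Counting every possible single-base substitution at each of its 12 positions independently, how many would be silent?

Codon 1 (GGC, Gly): 3 synonymous substitutions.
Codon 2 (TTA, Leu): 2 synonymous substitutions.
Codon 3 (ACA, Thr): 3 synonymous substitutions.
Codon 4 (CGG, Arg): 4 synonymous substitutions.
Total: 3 + 2 + 3 + 4 = 12.

12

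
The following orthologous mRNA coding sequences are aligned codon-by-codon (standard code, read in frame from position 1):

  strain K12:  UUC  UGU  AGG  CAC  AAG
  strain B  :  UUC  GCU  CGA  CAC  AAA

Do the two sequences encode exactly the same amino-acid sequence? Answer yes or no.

Codon 1: UUC Phe / UUC Phe — identical.
Codon 2: UGU Cys / GCU Ala — nonsynonymous.
Codon 3: AGG Arg / CGA Arg — synonymous.
Codon 4: CAC His / CAC His — identical.
Codon 5: AAG Lys / AAA Lys — synonymous.
Nonsynonymous differences: 1 → different protein.

no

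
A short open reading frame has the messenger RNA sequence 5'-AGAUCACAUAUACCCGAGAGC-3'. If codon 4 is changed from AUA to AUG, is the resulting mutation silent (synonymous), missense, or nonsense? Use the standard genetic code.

missense

Position 12 falls in codon 4: AUA → Ile.
After the substitution the codon is AUG → Met.
Ile ≠ Met, so this is a missense mutation.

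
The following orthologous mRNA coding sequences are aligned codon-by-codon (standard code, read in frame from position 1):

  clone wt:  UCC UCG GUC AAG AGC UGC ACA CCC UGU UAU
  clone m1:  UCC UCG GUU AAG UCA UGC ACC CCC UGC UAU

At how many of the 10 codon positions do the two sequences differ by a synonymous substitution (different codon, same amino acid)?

Codon 1: UCC Ser / UCC Ser — identical.
Codon 2: UCG Ser / UCG Ser — identical.
Codon 3: GUC Val / GUU Val — synonymous.
Codon 4: AAG Lys / AAG Lys — identical.
Codon 5: AGC Ser / UCA Ser — synonymous.
Codon 6: UGC Cys / UGC Cys — identical.
Codon 7: ACA Thr / ACC Thr — synonymous.
Codon 8: CCC Pro / CCC Pro — identical.
Codon 9: UGU Cys / UGC Cys — synonymous.
Codon 10: UAU Tyr / UAU Tyr — identical.
Synonymous differences: 4.

4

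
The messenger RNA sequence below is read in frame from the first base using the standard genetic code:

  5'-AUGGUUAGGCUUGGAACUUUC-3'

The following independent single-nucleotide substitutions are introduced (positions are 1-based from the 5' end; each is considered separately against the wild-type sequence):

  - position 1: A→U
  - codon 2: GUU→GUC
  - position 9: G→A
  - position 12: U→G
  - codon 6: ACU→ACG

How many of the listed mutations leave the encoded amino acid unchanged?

Codon 1: AUG (Met) → UUG (Leu) — missense.
Codon 2: GUU (Val) → GUC (Val) — synonymous.
Codon 3: AGG (Arg) → AGA (Arg) — synonymous.
Codon 4: CUU (Leu) → CUG (Leu) — synonymous.
Codon 6: ACU (Thr) → ACG (Thr) — synonymous.
Synonymous: 4 of 5.

4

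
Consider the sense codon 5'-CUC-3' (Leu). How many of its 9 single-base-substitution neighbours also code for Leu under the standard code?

3

Position 1: none → 0 synonymous.
Position 2: none → 0 synonymous.
Position 3: CUU, CUA, CUG → 3 synonymous.
Total: 0 + 0 + 3 = 3.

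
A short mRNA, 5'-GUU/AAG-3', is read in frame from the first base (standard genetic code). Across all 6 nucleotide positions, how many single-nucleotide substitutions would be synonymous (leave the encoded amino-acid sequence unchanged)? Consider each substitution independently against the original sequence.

4

Codon 1 (GUU, Val): 3 synonymous substitutions.
Codon 2 (AAG, Lys): 1 synonymous substitution.
Total: 3 + 1 = 4.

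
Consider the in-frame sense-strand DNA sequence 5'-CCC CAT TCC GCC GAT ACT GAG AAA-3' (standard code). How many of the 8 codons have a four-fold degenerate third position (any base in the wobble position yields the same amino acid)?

Codon 1 CCC (Pro): third position 4-fold.
Codon 2 CAT (His): third position 2-fold.
Codon 3 TCC (Ser): third position 4-fold.
Codon 4 GCC (Ala): third position 4-fold.
Codon 5 GAT (Asp): third position 2-fold.
Codon 6 ACT (Thr): third position 4-fold.
Codon 7 GAG (Glu): third position 2-fold.
Codon 8 AAA (Lys): third position 2-fold.
Four-fold degenerate third positions: 4.

4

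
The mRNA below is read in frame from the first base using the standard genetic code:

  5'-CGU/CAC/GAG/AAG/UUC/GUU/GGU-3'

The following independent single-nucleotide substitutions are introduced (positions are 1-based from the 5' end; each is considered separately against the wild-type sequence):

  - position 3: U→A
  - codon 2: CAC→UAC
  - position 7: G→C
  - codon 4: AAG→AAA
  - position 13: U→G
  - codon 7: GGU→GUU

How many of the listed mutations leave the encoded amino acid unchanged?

2

Codon 1: CGU (Arg) → CGA (Arg) — synonymous.
Codon 2: CAC (His) → UAC (Tyr) — missense.
Codon 3: GAG (Glu) → CAG (Gln) — missense.
Codon 4: AAG (Lys) → AAA (Lys) — synonymous.
Codon 5: UUC (Phe) → GUC (Val) — missense.
Codon 7: GGU (Gly) → GUU (Val) — missense.
Synonymous: 2 of 6.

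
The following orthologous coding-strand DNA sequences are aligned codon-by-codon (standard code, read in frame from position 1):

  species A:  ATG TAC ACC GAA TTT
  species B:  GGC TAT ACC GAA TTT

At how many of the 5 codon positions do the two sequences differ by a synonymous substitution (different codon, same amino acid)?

Codon 1: ATG Met / GGC Gly — nonsynonymous.
Codon 2: TAC Tyr / TAT Tyr — synonymous.
Codon 3: ACC Thr / ACC Thr — identical.
Codon 4: GAA Glu / GAA Glu — identical.
Codon 5: TTT Phe / TTT Phe — identical.
Synonymous differences: 1.

1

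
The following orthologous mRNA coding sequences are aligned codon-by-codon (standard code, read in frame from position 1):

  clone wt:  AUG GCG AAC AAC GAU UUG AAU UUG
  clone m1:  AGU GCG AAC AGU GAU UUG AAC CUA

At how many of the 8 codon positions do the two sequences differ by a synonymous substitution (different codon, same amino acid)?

2

Codon 1: AUG Met / AGU Ser — nonsynonymous.
Codon 2: GCG Ala / GCG Ala — identical.
Codon 3: AAC Asn / AAC Asn — identical.
Codon 4: AAC Asn / AGU Ser — nonsynonymous.
Codon 5: GAU Asp / GAU Asp — identical.
Codon 6: UUG Leu / UUG Leu — identical.
Codon 7: AAU Asn / AAC Asn — synonymous.
Codon 8: UUG Leu / CUA Leu — synonymous.
Synonymous differences: 2.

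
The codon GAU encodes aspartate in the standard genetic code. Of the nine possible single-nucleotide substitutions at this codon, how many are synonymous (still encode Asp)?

Position 1: none → 0 synonymous.
Position 2: none → 0 synonymous.
Position 3: GAC → 1 synonymous.
Total: 0 + 0 + 1 = 1.

1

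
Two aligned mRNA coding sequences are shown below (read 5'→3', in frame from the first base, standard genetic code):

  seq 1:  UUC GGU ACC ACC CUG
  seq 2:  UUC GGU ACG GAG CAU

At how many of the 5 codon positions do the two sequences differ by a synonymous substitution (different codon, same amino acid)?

Codon 1: UUC Phe / UUC Phe — identical.
Codon 2: GGU Gly / GGU Gly — identical.
Codon 3: ACC Thr / ACG Thr — synonymous.
Codon 4: ACC Thr / GAG Glu — nonsynonymous.
Codon 5: CUG Leu / CAU His — nonsynonymous.
Synonymous differences: 1.

1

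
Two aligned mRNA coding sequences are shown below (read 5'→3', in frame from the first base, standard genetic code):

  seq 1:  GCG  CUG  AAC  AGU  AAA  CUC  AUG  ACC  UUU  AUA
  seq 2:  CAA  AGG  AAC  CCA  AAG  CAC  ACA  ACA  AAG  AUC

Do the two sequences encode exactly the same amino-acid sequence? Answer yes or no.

no

Codon 1: GCG Ala / CAA Gln — nonsynonymous.
Codon 2: CUG Leu / AGG Arg — nonsynonymous.
Codon 3: AAC Asn / AAC Asn — identical.
Codon 4: AGU Ser / CCA Pro — nonsynonymous.
Codon 5: AAA Lys / AAG Lys — synonymous.
Codon 6: CUC Leu / CAC His — nonsynonymous.
Codon 7: AUG Met / ACA Thr — nonsynonymous.
Codon 8: ACC Thr / ACA Thr — synonymous.
Codon 9: UUU Phe / AAG Lys — nonsynonymous.
Codon 10: AUA Ile / AUC Ile — synonymous.
Nonsynonymous differences: 6 → different protein.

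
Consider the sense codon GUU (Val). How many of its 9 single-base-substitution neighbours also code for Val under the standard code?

3

Position 1: none → 0 synonymous.
Position 2: none → 0 synonymous.
Position 3: GUC, GUA, GUG → 3 synonymous.
Total: 0 + 0 + 3 = 3.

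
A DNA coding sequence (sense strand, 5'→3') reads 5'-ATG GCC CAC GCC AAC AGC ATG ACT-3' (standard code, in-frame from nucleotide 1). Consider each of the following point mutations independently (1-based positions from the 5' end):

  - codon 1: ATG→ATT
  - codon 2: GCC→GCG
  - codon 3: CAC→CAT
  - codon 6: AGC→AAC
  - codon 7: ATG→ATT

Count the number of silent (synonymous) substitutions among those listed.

Codon 1: ATG (Met) → ATT (Ile) — missense.
Codon 2: GCC (Ala) → GCG (Ala) — synonymous.
Codon 3: CAC (His) → CAT (His) — synonymous.
Codon 6: AGC (Ser) → AAC (Asn) — missense.
Codon 7: ATG (Met) → ATT (Ile) — missense.
Synonymous: 2 of 5.

2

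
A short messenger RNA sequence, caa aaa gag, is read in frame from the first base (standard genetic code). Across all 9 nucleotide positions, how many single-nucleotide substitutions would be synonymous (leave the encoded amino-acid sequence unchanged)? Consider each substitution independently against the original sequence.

3

Codon 1 (CAA, Gln): 1 synonymous substitution.
Codon 2 (AAA, Lys): 1 synonymous substitution.
Codon 3 (GAG, Glu): 1 synonymous substitution.
Total: 1 + 1 + 1 = 3.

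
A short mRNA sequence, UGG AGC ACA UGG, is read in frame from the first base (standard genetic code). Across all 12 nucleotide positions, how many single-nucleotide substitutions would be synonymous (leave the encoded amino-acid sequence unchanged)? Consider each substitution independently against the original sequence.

Codon 1 (UGG, Trp): 0 synonymous substitutions.
Codon 2 (AGC, Ser): 1 synonymous substitution.
Codon 3 (ACA, Thr): 3 synonymous substitutions.
Codon 4 (UGG, Trp): 0 synonymous substitutions.
Total: 0 + 1 + 3 + 0 = 4.

4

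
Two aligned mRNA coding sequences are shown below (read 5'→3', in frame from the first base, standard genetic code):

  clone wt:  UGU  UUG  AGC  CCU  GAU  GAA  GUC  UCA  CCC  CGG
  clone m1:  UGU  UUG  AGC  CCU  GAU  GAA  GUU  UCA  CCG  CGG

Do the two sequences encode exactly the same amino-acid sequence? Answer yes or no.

Codon 1: UGU Cys / UGU Cys — identical.
Codon 2: UUG Leu / UUG Leu — identical.
Codon 3: AGC Ser / AGC Ser — identical.
Codon 4: CCU Pro / CCU Pro — identical.
Codon 5: GAU Asp / GAU Asp — identical.
Codon 6: GAA Glu / GAA Glu — identical.
Codon 7: GUC Val / GUU Val — synonymous.
Codon 8: UCA Ser / UCA Ser — identical.
Codon 9: CCC Pro / CCG Pro — synonymous.
Codon 10: CGG Arg / CGG Arg — identical.
Nonsynonymous differences: 0 → same protein.

yes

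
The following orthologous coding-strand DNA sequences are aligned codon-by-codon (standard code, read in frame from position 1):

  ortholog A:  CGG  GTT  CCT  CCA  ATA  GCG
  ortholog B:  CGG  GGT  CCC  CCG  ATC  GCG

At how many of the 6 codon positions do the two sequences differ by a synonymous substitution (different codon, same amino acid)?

3

Codon 1: CGG Arg / CGG Arg — identical.
Codon 2: GTT Val / GGT Gly — nonsynonymous.
Codon 3: CCT Pro / CCC Pro — synonymous.
Codon 4: CCA Pro / CCG Pro — synonymous.
Codon 5: ATA Ile / ATC Ile — synonymous.
Codon 6: GCG Ala / GCG Ala — identical.
Synonymous differences: 3.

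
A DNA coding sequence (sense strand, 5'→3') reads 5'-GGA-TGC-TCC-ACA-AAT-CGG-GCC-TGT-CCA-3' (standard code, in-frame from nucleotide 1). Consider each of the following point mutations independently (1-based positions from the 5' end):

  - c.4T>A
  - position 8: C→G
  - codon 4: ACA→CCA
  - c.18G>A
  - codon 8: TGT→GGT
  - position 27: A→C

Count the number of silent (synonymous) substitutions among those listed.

Codon 2: TGC (Cys) → AGC (Ser) — missense.
Codon 3: TCC (Ser) → TGC (Cys) — missense.
Codon 4: ACA (Thr) → CCA (Pro) — missense.
Codon 6: CGG (Arg) → CGA (Arg) — synonymous.
Codon 8: TGT (Cys) → GGT (Gly) — missense.
Codon 9: CCA (Pro) → CCC (Pro) — synonymous.
Synonymous: 2 of 6.

2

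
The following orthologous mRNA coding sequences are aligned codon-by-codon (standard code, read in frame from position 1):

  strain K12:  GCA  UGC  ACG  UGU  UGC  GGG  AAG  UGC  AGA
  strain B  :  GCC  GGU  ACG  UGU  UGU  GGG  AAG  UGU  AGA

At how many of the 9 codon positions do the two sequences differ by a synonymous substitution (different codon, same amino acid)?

Codon 1: GCA Ala / GCC Ala — synonymous.
Codon 2: UGC Cys / GGU Gly — nonsynonymous.
Codon 3: ACG Thr / ACG Thr — identical.
Codon 4: UGU Cys / UGU Cys — identical.
Codon 5: UGC Cys / UGU Cys — synonymous.
Codon 6: GGG Gly / GGG Gly — identical.
Codon 7: AAG Lys / AAG Lys — identical.
Codon 8: UGC Cys / UGU Cys — synonymous.
Codon 9: AGA Arg / AGA Arg — identical.
Synonymous differences: 3.

3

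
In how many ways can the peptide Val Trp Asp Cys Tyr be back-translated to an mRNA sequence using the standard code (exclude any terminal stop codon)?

Val: 4 codons.
Trp: 1 codon.
Asp: 2 codons.
Cys: 2 codons.
Tyr: 2 codons.
4 × 1 × 2 × 2 × 2 = 32.

32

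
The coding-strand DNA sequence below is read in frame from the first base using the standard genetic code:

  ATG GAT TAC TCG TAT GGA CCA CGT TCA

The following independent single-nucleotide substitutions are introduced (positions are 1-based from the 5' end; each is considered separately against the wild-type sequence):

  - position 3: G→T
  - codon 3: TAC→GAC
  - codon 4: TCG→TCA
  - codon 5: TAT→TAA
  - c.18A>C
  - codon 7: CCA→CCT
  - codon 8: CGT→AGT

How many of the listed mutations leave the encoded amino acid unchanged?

Codon 1: ATG (Met) → ATT (Ile) — missense.
Codon 3: TAC (Tyr) → GAC (Asp) — missense.
Codon 4: TCG (Ser) → TCA (Ser) — synonymous.
Codon 5: TAT (Tyr) → TAA (Stop) — nonsense.
Codon 6: GGA (Gly) → GGC (Gly) — synonymous.
Codon 7: CCA (Pro) → CCT (Pro) — synonymous.
Codon 8: CGT (Arg) → AGT (Ser) — missense.
Synonymous: 3 of 7.

3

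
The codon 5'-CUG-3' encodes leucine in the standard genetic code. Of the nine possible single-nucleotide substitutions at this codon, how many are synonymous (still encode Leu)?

Position 1: UUG → 1 synonymous.
Position 2: none → 0 synonymous.
Position 3: CUU, CUC, CUA → 3 synonymous.
Total: 1 + 0 + 3 = 4.

4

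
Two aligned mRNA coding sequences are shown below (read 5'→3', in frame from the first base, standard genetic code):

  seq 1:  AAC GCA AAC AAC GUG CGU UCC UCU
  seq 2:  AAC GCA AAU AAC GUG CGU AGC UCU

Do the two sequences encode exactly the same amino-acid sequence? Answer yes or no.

yes

Codon 1: AAC Asn / AAC Asn — identical.
Codon 2: GCA Ala / GCA Ala — identical.
Codon 3: AAC Asn / AAU Asn — synonymous.
Codon 4: AAC Asn / AAC Asn — identical.
Codon 5: GUG Val / GUG Val — identical.
Codon 6: CGU Arg / CGU Arg — identical.
Codon 7: UCC Ser / AGC Ser — synonymous.
Codon 8: UCU Ser / UCU Ser — identical.
Nonsynonymous differences: 0 → same protein.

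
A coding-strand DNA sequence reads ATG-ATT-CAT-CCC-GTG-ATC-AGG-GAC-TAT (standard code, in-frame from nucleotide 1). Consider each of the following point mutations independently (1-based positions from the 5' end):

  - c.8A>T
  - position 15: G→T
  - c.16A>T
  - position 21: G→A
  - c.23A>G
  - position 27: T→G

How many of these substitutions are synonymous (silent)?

Codon 3: CAT (His) → CTT (Leu) — missense.
Codon 5: GTG (Val) → GTT (Val) — synonymous.
Codon 6: ATC (Ile) → TTC (Phe) — missense.
Codon 7: AGG (Arg) → AGA (Arg) — synonymous.
Codon 8: GAC (Asp) → GGC (Gly) — missense.
Codon 9: TAT (Tyr) → TAG (Stop) — nonsense.
Synonymous: 2 of 6.

2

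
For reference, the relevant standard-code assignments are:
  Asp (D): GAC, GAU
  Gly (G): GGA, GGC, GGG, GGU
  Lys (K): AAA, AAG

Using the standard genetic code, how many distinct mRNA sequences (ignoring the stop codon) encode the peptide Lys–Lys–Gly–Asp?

Lys: 2 codons.
Lys: 2 codons.
Gly: 4 codons.
Asp: 2 codons.
2 × 2 × 4 × 2 = 32.

32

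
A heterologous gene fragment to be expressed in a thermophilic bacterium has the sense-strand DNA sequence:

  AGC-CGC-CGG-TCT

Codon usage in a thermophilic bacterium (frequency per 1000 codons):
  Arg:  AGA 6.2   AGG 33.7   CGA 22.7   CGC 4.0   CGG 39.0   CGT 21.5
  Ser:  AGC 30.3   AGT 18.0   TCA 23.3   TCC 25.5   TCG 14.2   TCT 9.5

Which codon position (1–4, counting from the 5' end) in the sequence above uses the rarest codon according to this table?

Codon 1 AGC (Ser): 30.3 per 1000.
Codon 2 CGC (Arg): 4.0 per 1000.
Codon 3 CGG (Arg): 39.0 per 1000.
Codon 4 TCT (Ser): 9.5 per 1000.
Lowest frequency is 4.0 at codon 2.

2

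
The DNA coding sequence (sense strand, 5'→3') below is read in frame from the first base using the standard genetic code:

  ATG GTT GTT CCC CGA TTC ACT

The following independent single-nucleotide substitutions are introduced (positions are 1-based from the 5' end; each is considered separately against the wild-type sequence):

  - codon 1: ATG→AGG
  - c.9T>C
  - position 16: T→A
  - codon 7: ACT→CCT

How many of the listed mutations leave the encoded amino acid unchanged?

Codon 1: ATG (Met) → AGG (Arg) — missense.
Codon 3: GTT (Val) → GTC (Val) — synonymous.
Codon 6: TTC (Phe) → ATC (Ile) — missense.
Codon 7: ACT (Thr) → CCT (Pro) — missense.
Synonymous: 1 of 4.

1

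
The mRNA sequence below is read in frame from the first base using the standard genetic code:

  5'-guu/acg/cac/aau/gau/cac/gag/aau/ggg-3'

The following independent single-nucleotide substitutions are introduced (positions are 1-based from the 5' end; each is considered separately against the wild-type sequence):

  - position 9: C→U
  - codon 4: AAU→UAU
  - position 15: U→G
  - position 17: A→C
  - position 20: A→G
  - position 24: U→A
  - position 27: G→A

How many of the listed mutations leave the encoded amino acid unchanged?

Codon 3: CAC (His) → CAU (His) — synonymous.
Codon 4: AAU (Asn) → UAU (Tyr) — missense.
Codon 5: GAU (Asp) → GAG (Glu) — missense.
Codon 6: CAC (His) → CCC (Pro) — missense.
Codon 7: GAG (Glu) → GGG (Gly) — missense.
Codon 8: AAU (Asn) → AAA (Lys) — missense.
Codon 9: GGG (Gly) → GGA (Gly) — synonymous.
Synonymous: 2 of 7.

2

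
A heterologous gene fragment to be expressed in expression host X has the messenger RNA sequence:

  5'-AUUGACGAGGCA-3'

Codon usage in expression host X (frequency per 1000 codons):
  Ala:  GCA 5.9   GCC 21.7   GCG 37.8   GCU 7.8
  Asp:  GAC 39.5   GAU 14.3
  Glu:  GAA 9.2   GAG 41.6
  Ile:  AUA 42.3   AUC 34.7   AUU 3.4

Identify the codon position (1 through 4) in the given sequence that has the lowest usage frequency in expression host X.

Codon 1 AUU (Ile): 3.4 per 1000.
Codon 2 GAC (Asp): 39.5 per 1000.
Codon 3 GAG (Glu): 41.6 per 1000.
Codon 4 GCA (Ala): 5.9 per 1000.
Lowest frequency is 3.4 at codon 1.

1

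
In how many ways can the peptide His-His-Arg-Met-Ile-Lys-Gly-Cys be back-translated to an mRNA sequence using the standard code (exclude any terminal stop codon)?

His: 2 codons.
His: 2 codons.
Arg: 6 codons.
Met: 1 codon.
Ile: 3 codons.
Lys: 2 codons.
Gly: 4 codons.
Cys: 2 codons.
2 × 2 × 6 × 1 × 3 × 2 × 4 × 2 = 1152.

1152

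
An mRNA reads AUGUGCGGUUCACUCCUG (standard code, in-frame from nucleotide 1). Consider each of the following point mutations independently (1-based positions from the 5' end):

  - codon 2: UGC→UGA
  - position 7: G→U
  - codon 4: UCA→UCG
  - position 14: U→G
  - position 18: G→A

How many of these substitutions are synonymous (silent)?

2

Codon 2: UGC (Cys) → UGA (Stop) — nonsense.
Codon 3: GGU (Gly) → UGU (Cys) — missense.
Codon 4: UCA (Ser) → UCG (Ser) — synonymous.
Codon 5: CUC (Leu) → CGC (Arg) — missense.
Codon 6: CUG (Leu) → CUA (Leu) — synonymous.
Synonymous: 2 of 5.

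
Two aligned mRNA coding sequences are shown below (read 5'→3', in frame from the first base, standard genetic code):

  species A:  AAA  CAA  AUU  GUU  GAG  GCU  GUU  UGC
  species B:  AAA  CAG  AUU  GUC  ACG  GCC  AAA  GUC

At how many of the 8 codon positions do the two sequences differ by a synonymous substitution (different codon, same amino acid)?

Codon 1: AAA Lys / AAA Lys — identical.
Codon 2: CAA Gln / CAG Gln — synonymous.
Codon 3: AUU Ile / AUU Ile — identical.
Codon 4: GUU Val / GUC Val — synonymous.
Codon 5: GAG Glu / ACG Thr — nonsynonymous.
Codon 6: GCU Ala / GCC Ala — synonymous.
Codon 7: GUU Val / AAA Lys — nonsynonymous.
Codon 8: UGC Cys / GUC Val — nonsynonymous.
Synonymous differences: 3.

3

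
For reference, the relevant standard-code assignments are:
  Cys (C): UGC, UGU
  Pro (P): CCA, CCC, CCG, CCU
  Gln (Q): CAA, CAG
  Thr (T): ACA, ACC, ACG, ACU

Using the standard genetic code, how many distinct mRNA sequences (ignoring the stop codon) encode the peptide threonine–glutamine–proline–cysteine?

64

Thr: 4 codons.
Gln: 2 codons.
Pro: 4 codons.
Cys: 2 codons.
4 × 2 × 4 × 2 = 64.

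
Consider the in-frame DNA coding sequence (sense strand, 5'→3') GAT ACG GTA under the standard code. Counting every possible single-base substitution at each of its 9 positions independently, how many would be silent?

7

Codon 1 (GAT, Asp): 1 synonymous substitution.
Codon 2 (ACG, Thr): 3 synonymous substitutions.
Codon 3 (GTA, Val): 3 synonymous substitutions.
Total: 1 + 3 + 3 = 7.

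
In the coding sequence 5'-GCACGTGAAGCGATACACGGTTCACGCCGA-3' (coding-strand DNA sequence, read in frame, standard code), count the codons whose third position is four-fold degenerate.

Codon 1 GCA (Ala): third position 4-fold.
Codon 2 CGT (Arg): third position 4-fold.
Codon 3 GAA (Glu): third position 2-fold.
Codon 4 GCG (Ala): third position 4-fold.
Codon 5 ATA (Ile): third position 3-fold.
Codon 6 CAC (His): third position 2-fold.
Codon 7 GGT (Gly): third position 4-fold.
Codon 8 TCA (Ser): third position 4-fold.
Codon 9 CGC (Arg): third position 4-fold.
Codon 10 CGA (Arg): third position 4-fold.
Four-fold degenerate third positions: 7.

7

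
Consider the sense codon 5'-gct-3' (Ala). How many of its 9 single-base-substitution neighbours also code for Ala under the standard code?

3

Position 1: none → 0 synonymous.
Position 2: none → 0 synonymous.
Position 3: GCC, GCA, GCG → 3 synonymous.
Total: 0 + 0 + 3 = 3.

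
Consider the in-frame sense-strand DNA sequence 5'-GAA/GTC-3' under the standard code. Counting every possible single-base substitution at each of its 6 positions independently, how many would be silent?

Codon 1 (GAA, Glu): 1 synonymous substitution.
Codon 2 (GTC, Val): 3 synonymous substitutions.
Total: 1 + 3 = 4.

4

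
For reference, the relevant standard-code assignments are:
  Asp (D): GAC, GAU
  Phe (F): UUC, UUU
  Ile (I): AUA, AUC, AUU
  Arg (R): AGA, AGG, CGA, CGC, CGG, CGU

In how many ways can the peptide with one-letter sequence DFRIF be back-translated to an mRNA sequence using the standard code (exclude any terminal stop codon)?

Asp: 2 codons.
Phe: 2 codons.
Arg: 6 codons.
Ile: 3 codons.
Phe: 2 codons.
2 × 2 × 6 × 3 × 2 = 144.

144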